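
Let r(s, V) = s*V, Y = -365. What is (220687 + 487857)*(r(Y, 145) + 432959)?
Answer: 269270810496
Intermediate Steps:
r(s, V) = V*s
(220687 + 487857)*(r(Y, 145) + 432959) = (220687 + 487857)*(145*(-365) + 432959) = 708544*(-52925 + 432959) = 708544*380034 = 269270810496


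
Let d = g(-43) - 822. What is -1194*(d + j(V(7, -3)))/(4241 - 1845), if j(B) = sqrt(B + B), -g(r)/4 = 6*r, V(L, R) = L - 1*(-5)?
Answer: -62685/599 - 597*sqrt(6)/599 ≈ -107.09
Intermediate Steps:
V(L, R) = 5 + L (V(L, R) = L + 5 = 5 + L)
g(r) = -24*r
d = 210 (d = -24*(-43) - 822 = 1032 - 822 = 210)
j(B) = sqrt(2)*sqrt(B) (j(B) = sqrt(2*B) = sqrt(2)*sqrt(B))
-1194*(d + j(V(7, -3)))/(4241 - 1845) = -1194*(210 + sqrt(2)*sqrt(5 + 7))/(4241 - 1845) = -(62685/599 + 597*sqrt(6)/599) = -1194*(105/1198 + sqrt(6)/1198) = -62685/599 - 597*sqrt(6)/599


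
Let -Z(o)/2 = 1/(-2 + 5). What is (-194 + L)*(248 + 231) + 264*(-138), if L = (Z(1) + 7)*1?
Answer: -378973/3 ≈ -1.2632e+5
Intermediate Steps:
Z(o) = -⅔ (Z(o) = -2/(-2 + 5) = -2/3 = -2*⅓ = -⅔)
L = 19/3 (L = (-⅔ + 7)*1 = (19/3)*1 = 19/3 ≈ 6.3333)
(-194 + L)*(248 + 231) + 264*(-138) = (-194 + 19/3)*(248 + 231) + 264*(-138) = -563/3*479 - 36432 = -269677/3 - 36432 = -378973/3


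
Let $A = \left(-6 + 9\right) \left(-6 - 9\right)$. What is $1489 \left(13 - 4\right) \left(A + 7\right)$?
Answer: $-509238$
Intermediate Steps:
$A = -45$ ($A = 3 \left(-15\right) = -45$)
$1489 \left(13 - 4\right) \left(A + 7\right) = 1489 \left(13 - 4\right) \left(-45 + 7\right) = 1489 \cdot 9 \left(-38\right) = 1489 \left(-342\right) = -509238$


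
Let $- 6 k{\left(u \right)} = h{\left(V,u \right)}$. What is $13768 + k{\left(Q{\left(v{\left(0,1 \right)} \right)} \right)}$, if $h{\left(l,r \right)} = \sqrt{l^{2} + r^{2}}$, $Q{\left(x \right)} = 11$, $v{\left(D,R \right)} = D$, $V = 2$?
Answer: $13768 - \frac{5 \sqrt{5}}{6} \approx 13766.0$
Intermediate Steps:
$k{\left(u \right)} = - \frac{\sqrt{4 + u^{2}}}{6}$ ($k{\left(u \right)} = - \frac{\sqrt{2^{2} + u^{2}}}{6} = - \frac{\sqrt{4 + u^{2}}}{6}$)
$13768 + k{\left(Q{\left(v{\left(0,1 \right)} \right)} \right)} = 13768 - \frac{\sqrt{4 + 11^{2}}}{6} = 13768 - \frac{\sqrt{4 + 121}}{6} = 13768 - \frac{\sqrt{125}}{6} = 13768 - \frac{5 \sqrt{5}}{6}$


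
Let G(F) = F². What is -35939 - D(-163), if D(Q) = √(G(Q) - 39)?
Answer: -35939 - √26530 ≈ -36102.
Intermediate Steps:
D(Q) = √(-39 + Q²) (D(Q) = √(Q² - 39) = √(-39 + Q²))
-35939 - D(-163) = -35939 - √(-39 + (-163)²) = -35939 - √(-39 + 26569) = -35939 - √26530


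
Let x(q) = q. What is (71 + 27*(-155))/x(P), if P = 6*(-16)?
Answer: 2057/48 ≈ 42.854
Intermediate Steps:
P = -96
(71 + 27*(-155))/x(P) = (71 + 27*(-155))/(-96) = (71 - 4185)*(-1/96) = -4114*(-1/96) = 2057/48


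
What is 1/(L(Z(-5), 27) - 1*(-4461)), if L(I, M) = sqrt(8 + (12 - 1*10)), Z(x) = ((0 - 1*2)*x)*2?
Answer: 4461/19900511 - sqrt(10)/19900511 ≈ 0.00022401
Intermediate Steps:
Z(x) = -4*x (Z(x) = ((0 - 2)*x)*2 = -2*x*2 = -4*x)
L(I, M) = sqrt(10) (L(I, M) = sqrt(8 + (12 - 10)) = sqrt(8 + 2) = sqrt(10))
1/(L(Z(-5), 27) - 1*(-4461)) = 1/(sqrt(10) - 1*(-4461)) = 1/(sqrt(10) + 4461) = 1/(4461 + sqrt(10))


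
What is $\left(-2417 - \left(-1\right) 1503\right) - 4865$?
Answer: $-5779$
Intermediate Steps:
$\left(-2417 - \left(-1\right) 1503\right) - 4865 = \left(-2417 - -1503\right) - 4865 = \left(-2417 + 1503\right) - 4865 = -914 - 4865 = -5779$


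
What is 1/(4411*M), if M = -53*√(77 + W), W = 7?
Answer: -√21/9818886 ≈ -4.6671e-7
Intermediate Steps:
M = -106*√21 (M = -53*√(77 + 7) = -106*√21 ≈ -485.75)
1/(4411*M) = 1/(4411*((-106*√21))) = (-√21/2226)/4411 = -√21/9818886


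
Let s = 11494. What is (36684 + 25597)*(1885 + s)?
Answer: 833257499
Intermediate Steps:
(36684 + 25597)*(1885 + s) = (36684 + 25597)*(1885 + 11494) = 62281*13379 = 833257499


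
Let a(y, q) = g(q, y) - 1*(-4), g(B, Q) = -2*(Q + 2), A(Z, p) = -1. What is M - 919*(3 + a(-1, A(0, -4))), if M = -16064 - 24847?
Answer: -45506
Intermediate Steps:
g(B, Q) = -4 - 2*Q (g(B, Q) = -2*(2 + Q) = -4 - 2*Q)
a(y, q) = -2*y (a(y, q) = (-4 - 2*y) - 1*(-4) = (-4 - 2*y) + 4 = -2*y)
M = -40911
M - 919*(3 + a(-1, A(0, -4))) = -40911 - 919*(3 - 2*(-1)) = -40911 - 919*(3 + 2) = -40911 - 919*5 = -40911 - 4595 = -45506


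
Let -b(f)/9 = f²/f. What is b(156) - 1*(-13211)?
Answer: 11807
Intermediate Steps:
b(f) = -9*f (b(f) = -9*f²/f = -9*f)
b(156) - 1*(-13211) = -9*156 - 1*(-13211) = -1404 + 13211 = 11807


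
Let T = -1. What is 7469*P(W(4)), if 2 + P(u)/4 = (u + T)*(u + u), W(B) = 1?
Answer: -59752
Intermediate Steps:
P(u) = -8 + 8*u*(-1 + u) (P(u) = -8 + 4*((u - 1)*(u + u)) = -8 + 4*((-1 + u)*(2*u)) = -8 + 4*(2*u*(-1 + u)) = -8 + 8*u*(-1 + u))
7469*P(W(4)) = 7469*(-8 - 8*1 + 8*1**2) = 7469*(-8 - 8 + 8*1) = 7469*(-8 - 8 + 8) = 7469*(-8) = -59752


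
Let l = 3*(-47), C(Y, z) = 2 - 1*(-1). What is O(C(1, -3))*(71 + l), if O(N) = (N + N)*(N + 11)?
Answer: -5880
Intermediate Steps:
C(Y, z) = 3 (C(Y, z) = 2 + 1 = 3)
O(N) = 2*N*(11 + N) (O(N) = (2*N)*(11 + N) = 2*N*(11 + N))
l = -141
O(C(1, -3))*(71 + l) = (2*3*(11 + 3))*(71 - 141) = (2*3*14)*(-70) = 84*(-70) = -5880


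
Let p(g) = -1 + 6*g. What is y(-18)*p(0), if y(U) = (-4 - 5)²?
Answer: -81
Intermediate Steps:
y(U) = 81 (y(U) = (-9)² = 81)
y(-18)*p(0) = 81*(-1 + 6*0) = 81*(-1 + 0) = 81*(-1) = -81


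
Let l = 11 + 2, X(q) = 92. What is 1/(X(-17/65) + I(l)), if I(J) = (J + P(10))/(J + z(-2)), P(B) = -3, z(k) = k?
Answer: 11/1022 ≈ 0.010763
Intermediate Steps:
l = 13
I(J) = (-3 + J)/(-2 + J) (I(J) = (J - 3)/(J - 2) = (-3 + J)/(-2 + J))
1/(X(-17/65) + I(l)) = 1/(92 + (-3 + 13)/(-2 + 13)) = 1/(92 + 10/11) = 1/(1022/11) = 11/1022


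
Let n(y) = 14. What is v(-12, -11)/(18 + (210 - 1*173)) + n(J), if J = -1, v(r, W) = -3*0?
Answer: 14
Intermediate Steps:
v(r, W) = 0
v(-12, -11)/(18 + (210 - 1*173)) + n(J) = 0/(18 + (210 - 1*173)) + 14 = 0/(18 + (210 - 173)) + 14 = 0/(18 + 37) + 14 = 0/55 + 14 = 0*(1/55) + 14 = 0 + 14 = 14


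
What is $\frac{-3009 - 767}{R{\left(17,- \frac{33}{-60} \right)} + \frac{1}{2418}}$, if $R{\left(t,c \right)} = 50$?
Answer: $- \frac{9130368}{120901} \approx -75.519$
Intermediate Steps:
$\frac{-3009 - 767}{R{\left(17,- \frac{33}{-60} \right)} + \frac{1}{2418}} = \frac{-3009 - 767}{50 + \frac{1}{2418}} = - \frac{3776}{50 + \frac{1}{2418}} = - \frac{3776}{\frac{120901}{2418}} = \left(-3776\right) \frac{2418}{120901} = - \frac{9130368}{120901}$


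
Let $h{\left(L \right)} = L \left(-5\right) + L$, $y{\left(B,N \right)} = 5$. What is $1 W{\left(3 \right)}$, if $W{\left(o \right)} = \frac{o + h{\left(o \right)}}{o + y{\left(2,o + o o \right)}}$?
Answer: $- \frac{9}{8} \approx -1.125$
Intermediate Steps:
$h{\left(L \right)} = - 4 L$ ($h{\left(L \right)} = - 5 L + L = - 4 L$)
$W{\left(o \right)} = - \frac{3 o}{5 + o}$ ($W{\left(o \right)} = \frac{o - 4 o}{o + 5} = \frac{\left(-3\right) o}{5 + o} = - \frac{3 o}{5 + o}$)
$1 W{\left(3 \right)} = 1 \left(\left(-3\right) 3 \frac{1}{5 + 3}\right) = 1 \left(\left(-3\right) 3 \cdot \frac{1}{8}\right) = 1 \left(- \frac{9}{8}\right) = - \frac{9}{8}$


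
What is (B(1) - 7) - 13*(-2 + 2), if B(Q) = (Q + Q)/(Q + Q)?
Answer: -6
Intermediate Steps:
B(Q) = 1 (B(Q) = (2*Q)/((2*Q)) = (2*Q)*(1/(2*Q)) = 1)
(B(1) - 7) - 13*(-2 + 2) = (1 - 7) - 13*(-2 + 2) = -6 - 13*0 = -6 + 0 = -6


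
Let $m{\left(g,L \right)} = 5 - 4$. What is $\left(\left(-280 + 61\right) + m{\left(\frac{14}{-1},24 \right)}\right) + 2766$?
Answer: $2548$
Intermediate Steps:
$m{\left(g,L \right)} = 1$ ($m{\left(g,L \right)} = 5 - 4 = 1$)
$\left(\left(-280 + 61\right) + m{\left(\frac{14}{-1},24 \right)}\right) + 2766 = \left(\left(-280 + 61\right) + 1\right) + 2766 = \left(-219 + 1\right) + 2766 = -218 + 2766 = 2548$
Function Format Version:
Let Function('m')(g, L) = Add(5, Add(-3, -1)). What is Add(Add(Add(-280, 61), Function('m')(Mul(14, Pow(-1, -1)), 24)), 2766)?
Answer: 2548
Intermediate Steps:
Function('m')(g, L) = 1 (Function('m')(g, L) = Add(5, -4) = 1)
Add(Add(Add(-280, 61), Function('m')(Mul(14, Pow(-1, -1)), 24)), 2766) = Add(Add(Add(-280, 61), 1), 2766) = Add(Add(-219, 1), 2766) = Add(-218, 2766) = 2548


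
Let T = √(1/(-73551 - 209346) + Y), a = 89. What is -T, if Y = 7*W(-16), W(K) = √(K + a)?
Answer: -√(-17 + 33664743*√73)/2193 ≈ -7.7336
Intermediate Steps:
W(K) = √(89 + K) (W(K) = √(K + 89) = √(89 + K))
Y = 7*√73 (Y = 7*√(89 - 16) = 7*√73 ≈ 59.808)
T = √(-1/282897 + 7*√73) (T = √(1/(-73551 - 209346) + 7*√73) = √(1/(-282897) + 7*√73) = √(-1/282897 + 7*√73) ≈ 7.7336)
-T = -√(-17 + 33664743*√73)/2193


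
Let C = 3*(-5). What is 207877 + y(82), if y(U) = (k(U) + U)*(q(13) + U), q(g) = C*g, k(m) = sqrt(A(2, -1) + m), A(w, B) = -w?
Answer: 198611 - 452*sqrt(5) ≈ 1.9760e+5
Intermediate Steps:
C = -15
k(m) = sqrt(-2 + m) (k(m) = sqrt(-1*2 + m) = sqrt(-2 + m))
q(g) = -15*g
y(U) = (-195 + U)*(U + sqrt(-2 + U)) (y(U) = (sqrt(-2 + U) + U)*(-15*13 + U) = (U + sqrt(-2 + U))*(-195 + U) = (-195 + U)*(U + sqrt(-2 + U)))
207877 + y(82) = 207877 + (82**2 - 195*82 - 195*sqrt(-2 + 82) + 82*sqrt(-2 + 82)) = 207877 + (6724 - 15990 - 780*sqrt(5) + 82*sqrt(80)) = 207877 + (6724 - 15990 - 780*sqrt(5) + 82*(4*sqrt(5))) = 207877 + (6724 - 15990 - 780*sqrt(5) + 328*sqrt(5)) = 207877 + (-9266 - 452*sqrt(5)) = 198611 - 452*sqrt(5)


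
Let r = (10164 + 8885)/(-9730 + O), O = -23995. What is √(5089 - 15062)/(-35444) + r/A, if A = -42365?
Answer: 19049/1428759625 - I*√9973/35444 ≈ 1.3333e-5 - 0.0028175*I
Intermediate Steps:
r = -19049/33725 (r = (10164 + 8885)/(-9730 - 23995) = 19049/(-33725) = 19049*(-1/33725) = -19049/33725 ≈ -0.56483)
√(5089 - 15062)/(-35444) + r/A = √(5089 - 15062)/(-35444) - 19049/33725/(-42365) = √(-9973)*(-1/35444) - 19049/33725*(-1/42365) = (I*√9973)*(-1/35444) + 19049/1428759625 = -I*√9973/35444 + 19049/1428759625 = 19049/1428759625 - I*√9973/35444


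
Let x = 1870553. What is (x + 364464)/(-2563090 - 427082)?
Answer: -2235017/2990172 ≈ -0.74745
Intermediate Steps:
(x + 364464)/(-2563090 - 427082) = (1870553 + 364464)/(-2563090 - 427082) = 2235017/(-2990172) = 2235017*(-1/2990172) = -2235017/2990172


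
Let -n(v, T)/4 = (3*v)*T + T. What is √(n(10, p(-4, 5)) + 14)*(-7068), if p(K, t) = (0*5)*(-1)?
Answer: -7068*√14 ≈ -26446.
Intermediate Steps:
p(K, t) = 0 (p(K, t) = 0*(-1) = 0)
n(v, T) = -4*T - 12*T*v (n(v, T) = -4*((3*v)*T + T) = -4*(3*T*v + T) = -4*(T + 3*T*v) = -4*T - 12*T*v)
√(n(10, p(-4, 5)) + 14)*(-7068) = √(-4*0*(1 + 3*10) + 14)*(-7068) = √(-4*0*(1 + 30) + 14)*(-7068) = √(-4*0*31 + 14)*(-7068) = √(0 + 14)*(-7068) = √14*(-7068) = -7068*√14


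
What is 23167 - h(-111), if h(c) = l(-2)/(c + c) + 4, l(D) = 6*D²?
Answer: 857035/37 ≈ 23163.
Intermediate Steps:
h(c) = 4 + 12/c (h(c) = (6*(-2)²)/(c + c) + 4 = (6*4)/((2*c)) + 4 = (1/(2*c))*24 + 4 = 12/c + 4 = 4 + 12/c)
23167 - h(-111) = 23167 - (4 + 12/(-111)) = 23167 - (4 + 12*(-1/111)) = 23167 - (4 - 4/37) = 23167 - 1*144/37 = 23167 - 144/37 = 857035/37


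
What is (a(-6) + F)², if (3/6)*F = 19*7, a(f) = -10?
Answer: 65536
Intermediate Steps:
F = 266 (F = 2*(19*7) = 2*133 = 266)
(a(-6) + F)² = (-10 + 266)² = 256² = 65536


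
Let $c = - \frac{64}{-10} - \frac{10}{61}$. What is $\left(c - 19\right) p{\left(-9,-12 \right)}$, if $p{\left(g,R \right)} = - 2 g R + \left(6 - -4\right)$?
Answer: $\frac{801958}{305} \approx 2629.4$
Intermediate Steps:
$p{\left(g,R \right)} = 10 - 2 R g$ ($p{\left(g,R \right)} = - 2 R g + \left(6 + 4\right) = - 2 R g + 10 = 10 - 2 R g$)
$c = \frac{1902}{305}$ ($c = \left(-64\right) \left(- \frac{1}{10}\right) - \frac{10}{61} = \frac{32}{5} - \frac{10}{61} = \frac{1902}{305} \approx 6.2361$)
$\left(c - 19\right) p{\left(-9,-12 \right)} = \left(\frac{1902}{305} - 19\right) \left(10 - \left(-24\right) \left(-9\right)\right) = - \frac{3893 \left(10 - 216\right)}{305} = \left(- \frac{3893}{305}\right) \left(-206\right) = \frac{801958}{305}$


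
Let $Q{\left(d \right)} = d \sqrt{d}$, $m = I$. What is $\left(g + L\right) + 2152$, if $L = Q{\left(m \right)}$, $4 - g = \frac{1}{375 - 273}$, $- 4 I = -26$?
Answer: $\frac{219911}{102} + \frac{13 \sqrt{26}}{4} \approx 2172.6$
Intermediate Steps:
$I = \frac{13}{2}$ ($I = \left(- \frac{1}{4}\right) \left(-26\right) = \frac{13}{2} \approx 6.5$)
$m = \frac{13}{2} \approx 6.5$
$Q{\left(d \right)} = d^{\frac{3}{2}}$
$g = \frac{407}{102}$ ($g = 4 - \frac{1}{375 - 273} = 4 - \frac{1}{102} = \frac{407}{102} \approx 3.9902$)
$L = \frac{13 \sqrt{26}}{4}$ ($L = \left(\frac{13}{2}\right)^{\frac{3}{2}} = \frac{13 \sqrt{26}}{4} \approx 16.572$)
$\left(g + L\right) + 2152 = \left(\frac{407}{102} + \frac{13 \sqrt{26}}{4}\right) + 2152 = \frac{219911}{102} + \frac{13 \sqrt{26}}{4}$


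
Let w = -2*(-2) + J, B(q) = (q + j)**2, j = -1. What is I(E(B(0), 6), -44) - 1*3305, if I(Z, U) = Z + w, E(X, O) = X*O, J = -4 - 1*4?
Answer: -3303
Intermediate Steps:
J = -8 (J = -4 - 4 = -8)
B(q) = (-1 + q)**2 (B(q) = (q - 1)**2 = (-1 + q)**2)
w = -4 (w = -2*(-2) - 8 = 4 - 8 = -4)
E(X, O) = O*X
I(Z, U) = -4 + Z (I(Z, U) = Z - 4 = -4 + Z)
I(E(B(0), 6), -44) - 1*3305 = (-4 + 6*(-1 + 0)**2) - 1*3305 = (-4 + 6*(-1)**2) - 3305 = (-4 + 6*1) - 3305 = (-4 + 6) - 3305 = 2 - 3305 = -3303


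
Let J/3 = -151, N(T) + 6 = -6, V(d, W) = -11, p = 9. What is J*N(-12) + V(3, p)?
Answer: 5425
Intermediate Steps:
N(T) = -12 (N(T) = -6 - 6 = -12)
J = -453 (J = 3*(-151) = -453)
J*N(-12) + V(3, p) = -453*(-12) - 11 = 5436 - 11 = 5425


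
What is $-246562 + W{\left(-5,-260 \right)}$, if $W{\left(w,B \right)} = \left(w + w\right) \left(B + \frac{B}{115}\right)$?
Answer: $- \frac{5610606}{23} \approx -2.4394 \cdot 10^{5}$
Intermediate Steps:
$W{\left(w,B \right)} = \frac{232 B w}{115}$ ($W{\left(w,B \right)} = 2 w \left(B + B \frac{1}{115}\right) = 2 w \left(B + \frac{B}{115}\right) = 2 w \frac{116 B}{115} = \frac{232 B w}{115}$)
$-246562 + W{\left(-5,-260 \right)} = -246562 + \frac{232}{115} \left(-260\right) \left(-5\right) = -246562 + \frac{60320}{23} = - \frac{5610606}{23}$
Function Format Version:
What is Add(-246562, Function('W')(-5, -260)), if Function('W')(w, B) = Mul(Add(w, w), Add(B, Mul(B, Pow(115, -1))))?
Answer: Rational(-5610606, 23) ≈ -2.4394e+5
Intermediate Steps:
Function('W')(w, B) = Mul(Rational(232, 115), B, w) (Function('W')(w, B) = Mul(Mul(2, w), Add(B, Mul(B, Rational(1, 115)))) = Mul(Mul(2, w), Add(B, Mul(Rational(1, 115), B))) = Mul(Mul(2, w), Mul(Rational(116, 115), B)) = Mul(Rational(232, 115), B, w))
Add(-246562, Function('W')(-5, -260)) = Add(-246562, Mul(Rational(232, 115), -260, -5)) = Add(-246562, Rational(60320, 23)) = Rational(-5610606, 23)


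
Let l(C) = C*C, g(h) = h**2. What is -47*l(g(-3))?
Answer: -3807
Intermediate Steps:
l(C) = C**2
-47*l(g(-3)) = -47*((-3)**2)**2 = -47*9**2 = -47*81 = -3807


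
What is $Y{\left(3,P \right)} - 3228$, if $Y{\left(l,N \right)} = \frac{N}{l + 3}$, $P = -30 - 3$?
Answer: $- \frac{6467}{2} \approx -3233.5$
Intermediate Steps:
$P = -33$ ($P = -30 - 3 = -33$)
$Y{\left(l,N \right)} = \frac{N}{3 + l}$
$Y{\left(3,P \right)} - 3228 = - \frac{33}{3 + 3} - 3228 = - \frac{33}{6} - 3228 = \left(-33\right) \frac{1}{6} - 3228 = - \frac{11}{2} - 3228 = - \frac{6467}{2}$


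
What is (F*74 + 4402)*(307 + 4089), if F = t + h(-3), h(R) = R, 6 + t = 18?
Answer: 22278928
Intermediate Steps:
t = 12 (t = -6 + 18 = 12)
F = 9 (F = 12 - 3 = 9)
(F*74 + 4402)*(307 + 4089) = (9*74 + 4402)*(307 + 4089) = (666 + 4402)*4396 = 5068*4396 = 22278928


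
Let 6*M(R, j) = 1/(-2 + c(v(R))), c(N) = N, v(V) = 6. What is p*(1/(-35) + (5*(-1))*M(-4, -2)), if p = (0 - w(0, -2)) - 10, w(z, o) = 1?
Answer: 2189/840 ≈ 2.6060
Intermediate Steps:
M(R, j) = 1/24 (M(R, j) = 1/(6*(-2 + 6)) = (1/6)/4 = (1/6)*(1/4) = 1/24)
p = -11 (p = (0 - 1*1) - 10 = (0 - 1) - 10 = -1 - 10 = -11)
p*(1/(-35) + (5*(-1))*M(-4, -2)) = -11*(1/(-35) + (5*(-1))*(1/24)) = -11*(-1/35 - 5*1/24) = -11*(-1/35 - 5/24) = -11*(-199/840) = 2189/840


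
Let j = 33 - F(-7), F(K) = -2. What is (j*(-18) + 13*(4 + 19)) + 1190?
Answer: 859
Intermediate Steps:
j = 35 (j = 33 - 1*(-2) = 33 + 2 = 35)
(j*(-18) + 13*(4 + 19)) + 1190 = (35*(-18) + 13*(4 + 19)) + 1190 = (-630 + 13*23) + 1190 = (-630 + 299) + 1190 = -331 + 1190 = 859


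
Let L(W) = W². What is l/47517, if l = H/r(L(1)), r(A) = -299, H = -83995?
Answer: 83995/14207583 ≈ 0.0059120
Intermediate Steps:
l = 83995/299 (l = -83995/(-299) = -83995*(-1/299) = 83995/299 ≈ 280.92)
l/47517 = (83995/299)/47517 = (83995/299)*(1/47517) = 83995/14207583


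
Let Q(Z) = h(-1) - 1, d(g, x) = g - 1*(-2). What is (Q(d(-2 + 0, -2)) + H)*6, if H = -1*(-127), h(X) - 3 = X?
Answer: 768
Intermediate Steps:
h(X) = 3 + X
d(g, x) = 2 + g (d(g, x) = g + 2 = 2 + g)
Q(Z) = 1 (Q(Z) = (3 - 1) - 1 = 2 - 1 = 1)
H = 127
(Q(d(-2 + 0, -2)) + H)*6 = (1 + 127)*6 = 128*6 = 768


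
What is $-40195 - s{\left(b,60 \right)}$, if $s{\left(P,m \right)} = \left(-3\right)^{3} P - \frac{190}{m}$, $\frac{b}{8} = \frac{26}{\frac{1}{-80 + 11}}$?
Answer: $- \frac{2566175}{6} \approx -4.277 \cdot 10^{5}$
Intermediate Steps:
$b = -14352$ ($b = 8 \frac{26}{\frac{1}{-80 + 11}} = 8 \frac{26}{\frac{1}{-69}} = 8 \frac{26}{- \frac{1}{69}} = 8 \cdot 26 \left(-69\right) = 8 \left(-1794\right) = -14352$)
$s{\left(P,m \right)} = - \frac{190}{m} - 27 P$ ($s{\left(P,m \right)} = - 27 P - \frac{190}{m} = - \frac{190}{m} - 27 P$)
$-40195 - s{\left(b,60 \right)} = -40195 - \left(- \frac{190}{60} - -387504\right) = -40195 - \left(\left(-190\right) \frac{1}{60} + 387504\right) = -40195 - \left(- \frac{19}{6} + 387504\right) = -40195 - \frac{2325005}{6} = - \frac{2566175}{6}$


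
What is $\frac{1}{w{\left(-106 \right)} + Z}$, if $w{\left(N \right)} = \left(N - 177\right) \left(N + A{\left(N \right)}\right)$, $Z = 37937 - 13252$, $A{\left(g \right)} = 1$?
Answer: $\frac{1}{54400} \approx 1.8382 \cdot 10^{-5}$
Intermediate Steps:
$Z = 24685$ ($Z = 37937 - 13252 = 24685$)
$w{\left(N \right)} = \left(1 + N\right) \left(-177 + N\right)$ ($w{\left(N \right)} = \left(N - 177\right) \left(N + 1\right) = \left(-177 + N\right) \left(1 + N\right) = \left(1 + N\right) \left(-177 + N\right)$)
$\frac{1}{w{\left(-106 \right)} + Z} = \frac{1}{\left(-177 + \left(-106\right)^{2} - -18656\right) + 24685} = \frac{1}{\left(-177 + 11236 + 18656\right) + 24685} = \frac{1}{29715 + 24685} = \frac{1}{54400}$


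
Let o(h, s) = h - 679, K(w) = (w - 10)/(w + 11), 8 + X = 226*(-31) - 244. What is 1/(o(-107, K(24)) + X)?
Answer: -1/8044 ≈ -0.00012432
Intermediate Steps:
X = -7258 (X = -8 + (226*(-31) - 244) = -8 + (-7006 - 244) = -8 - 7250 = -7258)
K(w) = (-10 + w)/(11 + w)
o(h, s) = -679 + h
1/(o(-107, K(24)) + X) = 1/((-679 - 107) - 7258) = 1/(-786 - 7258) = 1/(-8044) = -1/8044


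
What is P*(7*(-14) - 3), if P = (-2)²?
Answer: -404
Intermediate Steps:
P = 4
P*(7*(-14) - 3) = 4*(7*(-14) - 3) = 4*(-98 - 3) = 4*(-101) = -404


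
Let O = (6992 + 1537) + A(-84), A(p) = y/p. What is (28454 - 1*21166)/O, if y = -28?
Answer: 5466/6397 ≈ 0.85446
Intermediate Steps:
A(p) = -28/p
O = 25588/3 (O = (6992 + 1537) - 28/(-84) = 8529 - 28*(-1/84) = 8529 + ⅓ = 25588/3 ≈ 8529.3)
(28454 - 1*21166)/O = (28454 - 1*21166)/(25588/3) = (28454 - 21166)*(3/25588) = 7288*(3/25588) = 5466/6397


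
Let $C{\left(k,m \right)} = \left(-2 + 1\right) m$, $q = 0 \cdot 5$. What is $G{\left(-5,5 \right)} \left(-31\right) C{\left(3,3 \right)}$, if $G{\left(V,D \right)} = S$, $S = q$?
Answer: $0$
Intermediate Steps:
$q = 0$
$C{\left(k,m \right)} = - m$
$S = 0$
$G{\left(V,D \right)} = 0$
$G{\left(-5,5 \right)} \left(-31\right) C{\left(3,3 \right)} = 0 \left(-31\right) \left(\left(-1\right) 3\right) = 0 \left(-3\right) = 0$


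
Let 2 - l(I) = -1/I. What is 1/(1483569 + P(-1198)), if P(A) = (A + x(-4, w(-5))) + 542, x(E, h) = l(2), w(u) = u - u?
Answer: 2/2965831 ≈ 6.7435e-7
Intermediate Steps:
l(I) = 2 + 1/I (l(I) = 2 - (-1)/I = 2 + 1/I)
w(u) = 0
x(E, h) = 5/2 (x(E, h) = 2 + 1/2 = 5/2)
P(A) = 1089/2 + A (P(A) = (A + 5/2) + 542 = (5/2 + A) + 542 = 1089/2 + A)
1/(1483569 + P(-1198)) = 1/(1483569 + (1089/2 - 1198)) = 1/(1483569 - 1307/2) = 1/(2965831/2) = 2/2965831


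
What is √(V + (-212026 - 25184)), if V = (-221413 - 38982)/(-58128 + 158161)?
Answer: 145*I*√112898544229/100033 ≈ 487.04*I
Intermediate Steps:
V = -260395/100033 ≈ -2.6031
√(V + (-212026 - 25184)) = √(-260395/100033 + (-212026 - 25184)) = √(-260395/100033 - 237210) = √(-23729088325/100033) = 145*I*√112898544229/100033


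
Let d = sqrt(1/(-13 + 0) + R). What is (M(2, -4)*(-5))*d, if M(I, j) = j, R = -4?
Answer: 20*I*sqrt(689)/13 ≈ 40.383*I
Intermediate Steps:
d = I*sqrt(689)/13 (d = sqrt(1/(-13 + 0) - 4) = sqrt(1/(-13) - 4) = sqrt(-1/13 - 4) = sqrt(-53/13) = I*sqrt(689)/13 ≈ 2.0191*I)
(M(2, -4)*(-5))*d = (-4*(-5))*(I*sqrt(689)/13) = 20*(I*sqrt(689)/13) = 20*I*sqrt(689)/13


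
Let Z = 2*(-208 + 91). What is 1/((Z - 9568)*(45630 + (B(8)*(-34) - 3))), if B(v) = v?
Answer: -1/444569710 ≈ -2.2494e-9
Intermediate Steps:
Z = -234 (Z = 2*(-117) = -234)
1/((Z - 9568)*(45630 + (B(8)*(-34) - 3))) = 1/((-234 - 9568)*(45630 + (8*(-34) - 3))) = 1/(-9802*(45630 + (-272 - 3))) = 1/(-9802*(45630 - 275)) = 1/(-9802*45355) = 1/(-444569710) = -1/444569710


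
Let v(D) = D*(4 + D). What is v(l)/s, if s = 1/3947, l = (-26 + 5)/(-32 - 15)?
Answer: 17323383/2209 ≈ 7842.2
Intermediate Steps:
l = 21/47 (l = -21/(-47) = -21*(-1/47) = 21/47 ≈ 0.44681)
s = 1/3947 ≈ 0.00025336
v(l)/s = (21*(4 + 21/47)/47)/(1/3947) = ((21/47)*(209/47))*3947 = (4389/2209)*3947 = 17323383/2209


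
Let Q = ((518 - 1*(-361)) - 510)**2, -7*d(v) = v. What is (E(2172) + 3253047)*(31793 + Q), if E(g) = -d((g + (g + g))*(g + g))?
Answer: 8578558409682/7 ≈ 1.2255e+12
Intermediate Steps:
d(v) = -v/7
E(g) = 6*g**2/7 (E(g) = -(-1)*(g + (g + g))*(g + g)/7 = -(-1)*(g + 2*g)*(2*g)/7 = -(-1)*(3*g)*(2*g)/7 = -(-1)*6*g**2/7 = -(-6)*g**2/7 = 6*g**2/7)
Q = 136161 (Q = ((518 + 361) - 510)**2 = (879 - 510)**2 = 369**2 = 136161)
(E(2172) + 3253047)*(31793 + Q) = ((6/7)*2172**2 + 3253047)*(31793 + 136161) = ((6/7)*4717584 + 3253047)*167954 = (28305504/7 + 3253047)*167954 = (51076833/7)*167954 = 8578558409682/7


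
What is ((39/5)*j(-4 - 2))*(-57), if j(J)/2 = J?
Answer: 26676/5 ≈ 5335.2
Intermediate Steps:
j(J) = 2*J
((39/5)*j(-4 - 2))*(-57) = ((39/5)*(2*(-4 - 2)))*(-57) = ((39*(1/5))*(2*(-6)))*(-57) = ((39/5)*(-12))*(-57) = -468/5*(-57) = 26676/5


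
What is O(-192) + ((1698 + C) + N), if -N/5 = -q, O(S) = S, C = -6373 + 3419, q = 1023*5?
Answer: 24127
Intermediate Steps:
q = 5115
C = -2954
N = 25575 (N = -(-5)*5115 = -5*(-5115) = 25575)
O(-192) + ((1698 + C) + N) = -192 + ((1698 - 2954) + 25575) = -192 + (-1256 + 25575) = -192 + 24319 = 24127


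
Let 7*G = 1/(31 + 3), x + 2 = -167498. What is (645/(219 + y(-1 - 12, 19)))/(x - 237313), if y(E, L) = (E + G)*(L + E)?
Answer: -25585/2264523922 ≈ -1.1298e-5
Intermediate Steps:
x = -167500 (x = -2 - 167498 = -167500)
G = 1/238 (G = 1/(7*(31 + 3)) = (1/7)/34 = (1/7)*(1/34) = 1/238 ≈ 0.0042017)
y(E, L) = (1/238 + E)*(E + L) (y(E, L) = (E + 1/238)*(L + E) = (1/238 + E)*(E + L))
(645/(219 + y(-1 - 12, 19)))/(x - 237313) = (645/(219 + ((-1 - 12)**2 + (-1 - 12)/238 + (1/238)*19 + (-1 - 12)*19)))/(-167500 - 237313) = (645/(219 + ((-13)**2 + (1/238)*(-13) + 19/238 - 13*19)))/(-404813) = (645/(219 + (169 - 13/238 + 19/238 - 247)))*(-1/404813) = (645/(219 - 9279/119))*(-1/404813) = (645/(16782/119))*(-1/404813) = ((119/16782)*645)*(-1/404813) = (25585/5594)*(-1/404813) = -25585/2264523922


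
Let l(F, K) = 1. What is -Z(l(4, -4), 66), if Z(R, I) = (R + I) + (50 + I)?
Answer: -183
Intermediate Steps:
Z(R, I) = 50 + R + 2*I (Z(R, I) = (I + R) + (50 + I) = 50 + R + 2*I)
-Z(l(4, -4), 66) = -(50 + 1 + 2*66) = -(50 + 1 + 132) = -1*183 = -183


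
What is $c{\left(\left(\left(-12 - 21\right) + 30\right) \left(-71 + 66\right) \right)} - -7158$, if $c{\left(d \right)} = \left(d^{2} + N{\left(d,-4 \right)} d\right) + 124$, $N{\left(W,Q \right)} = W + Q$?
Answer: $7672$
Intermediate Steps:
$N{\left(W,Q \right)} = Q + W$
$c{\left(d \right)} = 124 + d^{2} + d \left(-4 + d\right)$ ($c{\left(d \right)} = \left(d^{2} + \left(-4 + d\right) d\right) + 124 = \left(d^{2} + d \left(-4 + d\right)\right) + 124 = 124 + d^{2} + d \left(-4 + d\right)$)
$c{\left(\left(\left(-12 - 21\right) + 30\right) \left(-71 + 66\right) \right)} - -7158 = \left(124 + \left(\left(\left(-12 - 21\right) + 30\right) \left(-71 + 66\right)\right)^{2} + \left(\left(-12 - 21\right) + 30\right) \left(-71 + 66\right) \left(-4 + \left(\left(-12 - 21\right) + 30\right) \left(-71 + 66\right)\right)\right) - -7158 = \left(124 + \left(\left(\left(-12 - 21\right) + 30\right) \left(-5\right)\right)^{2} + \left(\left(-12 - 21\right) + 30\right) \left(-5\right) \left(-4 + \left(\left(-12 - 21\right) + 30\right) \left(-5\right)\right)\right) + 7158 = \left(124 + \left(\left(-33 + 30\right) \left(-5\right)\right)^{2} + \left(-33 + 30\right) \left(-5\right) \left(-4 + \left(-33 + 30\right) \left(-5\right)\right)\right) + 7158 = \left(124 + \left(\left(-3\right) \left(-5\right)\right)^{2} + \left(-3\right) \left(-5\right) \left(-4 - -15\right)\right) + 7158 = \left(124 + 15^{2} + 15 \left(-4 + 15\right)\right) + 7158 = \left(124 + 225 + 15 \cdot 11\right) + 7158 = \left(124 + 225 + 165\right) + 7158 = 514 + 7158 = 7672$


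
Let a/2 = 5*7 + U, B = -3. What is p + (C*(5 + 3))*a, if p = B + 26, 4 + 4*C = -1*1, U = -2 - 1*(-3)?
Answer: -697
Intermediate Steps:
U = 1 (U = -2 + 3 = 1)
C = -5/4 (C = -1 + (-1*1)/4 = -1 + (¼)*(-1) = -1 - ¼ = -5/4 ≈ -1.2500)
a = 72 (a = 2*(5*7 + 1) = 2*(35 + 1) = 2*36 = 72)
p = 23 (p = -3 + 26 = 23)
p + (C*(5 + 3))*a = 23 - 5*(5 + 3)/4*72 = 23 - 5/4*8*72 = 23 - 10*72 = 23 - 720 = -697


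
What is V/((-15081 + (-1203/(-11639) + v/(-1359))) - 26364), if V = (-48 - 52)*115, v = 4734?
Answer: 10105561750/36422536033 ≈ 0.27745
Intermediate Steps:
V = -11500 (V = -100*115 = -11500)
V/((-15081 + (-1203/(-11639) + v/(-1359))) - 26364) = -11500/((-15081 + (-1203/(-11639) + 4734/(-1359))) - 26364) = -11500/((-15081 + (-1203*(-1/11639) + 4734*(-1/1359))) - 26364) = -11500/((-15081 + (1203/11639 - 526/151)) - 26364) = -11500/((-15081 - 5940461/1757489) - 26364) = -11500/(-26510632070/1757489 - 26364) = -11500/(-72845072066/1757489) = -11500*(-1757489/72845072066) = 10105561750/36422536033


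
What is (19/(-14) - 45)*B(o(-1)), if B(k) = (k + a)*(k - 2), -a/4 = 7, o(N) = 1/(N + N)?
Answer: -184965/56 ≈ -3302.9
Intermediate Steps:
o(N) = 1/(2*N)
a = -28 (a = -4*7 = -28)
B(k) = (-28 + k)*(-2 + k) (B(k) = (k - 28)*(k - 2) = (-28 + k)*(-2 + k))
(19/(-14) - 45)*B(o(-1)) = (19/(-14) - 45)*(56 + ((½)/(-1))² - 15/(-1)) = (19*(-1/14) - 45)*(56 + ((½)*(-1))² - 15*(-1)) = (-19/14 - 45)*(56 + (-½)² - 30*(-½)) = -649*(56 + ¼ + 15)/14 = -649/14*285/4 = -184965/56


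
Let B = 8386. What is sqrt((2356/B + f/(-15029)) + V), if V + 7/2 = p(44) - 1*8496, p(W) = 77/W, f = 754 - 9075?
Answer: I*sqrt(2754451303705686851)/18004742 ≈ 92.179*I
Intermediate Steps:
f = -8321
V = -33991/4 (V = -7/2 + (77/44 - 1*8496) = -7/2 + (77*(1/44) - 8496) = -7/2 + (7/4 - 8496) = -7/2 - 33977/4 = -33991/4 ≈ -8497.8)
sqrt((2356/B + f/(-15029)) + V) = sqrt((2356/8386 - 8321/(-15029)) - 33991/4) = sqrt((2356*(1/8386) - 8321*(-1/15029)) - 33991/4) = sqrt((1178/4193 + 8321/15029) - 33991/4) = sqrt(7513445/9002371 - 33991/4) = sqrt(-305969538881/36009484) = I*sqrt(2754451303705686851)/18004742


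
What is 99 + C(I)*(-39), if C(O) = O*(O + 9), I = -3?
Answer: 801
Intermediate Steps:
C(O) = O*(9 + O)
99 + C(I)*(-39) = 99 - 3*(9 - 3)*(-39) = 99 - 3*6*(-39) = 99 - 18*(-39) = 99 + 702 = 801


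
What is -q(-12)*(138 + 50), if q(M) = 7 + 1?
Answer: -1504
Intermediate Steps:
q(M) = 8
-q(-12)*(138 + 50) = -8*(138 + 50) = -8*188 = -1*1504 = -1504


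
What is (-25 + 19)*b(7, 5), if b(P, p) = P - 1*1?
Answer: -36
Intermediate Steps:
b(P, p) = -1 + P (b(P, p) = P - 1 = -1 + P)
(-25 + 19)*b(7, 5) = (-25 + 19)*(-1 + 7) = -6*6 = -36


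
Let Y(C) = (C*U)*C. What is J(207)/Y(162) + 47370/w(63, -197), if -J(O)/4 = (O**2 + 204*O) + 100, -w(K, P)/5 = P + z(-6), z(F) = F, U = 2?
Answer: 107026897/2663766 ≈ 40.179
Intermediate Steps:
Y(C) = 2*C**2 (Y(C) = (C*2)*C = (2*C)*C = 2*C**2)
w(K, P) = 30 - 5*P (w(K, P) = -5*(P - 6) = -5*(-6 + P) = 30 - 5*P)
J(O) = -400 - 816*O - 4*O**2 (J(O) = -4*((O**2 + 204*O) + 100) = -4*(100 + O**2 + 204*O) = -400 - 816*O - 4*O**2)
J(207)/Y(162) + 47370/w(63, -197) = (-400 - 816*207 - 4*207**2)/((2*162**2)) + 47370/(30 - 5*(-197)) = (-400 - 168912 - 4*42849)/((2*26244)) + 47370/(30 + 985) = (-400 - 168912 - 171396)/52488 + 47370/1015 = -340708*1/52488 + 47370*(1/1015) = -85177/13122 + 9474/203 = 107026897/2663766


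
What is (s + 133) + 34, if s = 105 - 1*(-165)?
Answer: 437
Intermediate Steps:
s = 270 (s = 105 + 165 = 270)
(s + 133) + 34 = (270 + 133) + 34 = 403 + 34 = 437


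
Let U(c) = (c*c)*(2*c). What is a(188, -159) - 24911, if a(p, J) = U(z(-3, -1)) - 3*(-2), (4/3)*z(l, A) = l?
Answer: -797689/32 ≈ -24928.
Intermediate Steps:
z(l, A) = 3*l/4
U(c) = 2*c³ (U(c) = c²*(2*c) = 2*c³)
a(p, J) = -537/32 (a(p, J) = 2*((¾)*(-3))³ - 3*(-2) = 2*(-9/4)³ + 6 = 2*(-729/64) + 6 = -729/32 + 6 = -537/32)
a(188, -159) - 24911 = -537/32 - 24911 = -797689/32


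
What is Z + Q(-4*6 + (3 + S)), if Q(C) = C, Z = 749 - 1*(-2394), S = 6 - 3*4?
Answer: 3116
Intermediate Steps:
S = -6 (S = 6 - 12 = -6)
Z = 3143 (Z = 749 + 2394 = 3143)
Z + Q(-4*6 + (3 + S)) = 3143 + (-4*6 + (3 - 6)) = 3143 + (-24 - 3) = 3143 - 27 = 3116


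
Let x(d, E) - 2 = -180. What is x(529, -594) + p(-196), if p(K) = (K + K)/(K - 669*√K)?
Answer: -79700354/447757 - 18732*I/447757 ≈ -178.0 - 0.041835*I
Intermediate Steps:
x(d, E) = -178 (x(d, E) = 2 - 180 = -178)
p(K) = 2*K/(K - 669*√K) (p(K) = (2*K)/(K - 669*√K) = 2*K/(K - 669*√K))
x(529, -594) + p(-196) = -178 + 2*(-196)/(-196 - 9366*I) = -178 + 2*(-196)*((-196 + 9366*I)/87760372) = -178 + (392/447757 - 18732*I/447757) = -79700354/447757 - 18732*I/447757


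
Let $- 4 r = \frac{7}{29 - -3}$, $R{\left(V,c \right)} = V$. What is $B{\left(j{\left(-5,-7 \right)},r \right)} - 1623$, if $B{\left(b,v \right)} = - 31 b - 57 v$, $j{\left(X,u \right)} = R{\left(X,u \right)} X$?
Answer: $- \frac{306545}{128} \approx -2394.9$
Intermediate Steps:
$j{\left(X,u \right)} = X^{2}$ ($j{\left(X,u \right)} = X X = X^{2}$)
$r = - \frac{7}{128}$ ($r = - \frac{7 \frac{1}{29 - -3}}{4} = - \frac{7 \frac{1}{29 + 3}}{4} = - \frac{7 \cdot \frac{1}{32}}{4} = \left(- \frac{1}{4}\right) \frac{7}{32} = - \frac{7}{128} \approx -0.054688$)
$B{\left(b,v \right)} = - 57 v - 31 b$
$B{\left(j{\left(-5,-7 \right)},r \right)} - 1623 = \left(\left(-57\right) \left(- \frac{7}{128}\right) - 31 \left(-5\right)^{2}\right) - 1623 = \left(\frac{399}{128} - 775\right) - 1623 = - \frac{98801}{128} - 1623 = - \frac{306545}{128}$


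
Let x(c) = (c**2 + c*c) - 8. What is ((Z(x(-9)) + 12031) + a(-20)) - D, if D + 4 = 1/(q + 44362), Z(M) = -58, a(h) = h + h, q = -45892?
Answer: 18263611/1530 ≈ 11937.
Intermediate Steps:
x(c) = -8 + 2*c**2 (x(c) = (c**2 + c**2) - 8 = 2*c**2 - 8 = -8 + 2*c**2)
a(h) = 2*h
D = -6121/1530 (D = -4 + 1/(-45892 + 44362) = -4 + 1/(-1530) = -4 - 1/1530 = -6121/1530 ≈ -4.0007)
((Z(x(-9)) + 12031) + a(-20)) - D = ((-58 + 12031) + 2*(-20)) - 1*(-6121/1530) = (11973 - 40) + 6121/1530 = 11933 + 6121/1530 = 18263611/1530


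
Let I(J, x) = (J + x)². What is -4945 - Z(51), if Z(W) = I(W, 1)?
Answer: -7649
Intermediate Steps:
Z(W) = (1 + W)² (Z(W) = (W + 1)² = (1 + W)²)
-4945 - Z(51) = -4945 - (1 + 51)² = -4945 - 1*52² = -4945 - 1*2704 = -4945 - 2704 = -7649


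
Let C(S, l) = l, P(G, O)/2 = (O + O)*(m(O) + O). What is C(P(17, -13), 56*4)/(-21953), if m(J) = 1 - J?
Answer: -224/21953 ≈ -0.010204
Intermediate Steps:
P(G, O) = 4*O (P(G, O) = 2*((O + O)*((1 - O) + O)) = 2*((2*O)*1) = 2*(2*O) = 4*O)
C(P(17, -13), 56*4)/(-21953) = (56*4)/(-21953) = 224*(-1/21953) = -224/21953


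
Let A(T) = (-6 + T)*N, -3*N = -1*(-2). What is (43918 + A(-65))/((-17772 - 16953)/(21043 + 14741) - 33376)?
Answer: -524418496/398120503 ≈ -1.3172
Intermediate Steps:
N = -⅔ (N = -(-1)*(-2)/3 = -⅓*2 = -⅔ ≈ -0.66667)
A(T) = 4 - 2*T/3 (A(T) = (-6 + T)*(-⅔) = 4 - 2*T/3)
(43918 + A(-65))/((-17772 - 16953)/(21043 + 14741) - 33376) = (43918 + (4 - ⅔*(-65)))/((-17772 - 16953)/(21043 + 14741) - 33376) = (43918 + (4 + 130/3))/(-34725/35784 - 33376) = (43918 + 142/3)/(-34725*1/35784 - 33376) = 131896/(3*(-11575/11928 - 33376)) = 131896/(3*(-398120503/11928)) = (131896/3)*(-11928/398120503) = -524418496/398120503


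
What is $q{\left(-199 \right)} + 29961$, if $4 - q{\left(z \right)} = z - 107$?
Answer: $30271$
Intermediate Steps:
$q{\left(z \right)} = 111 - z$ ($q{\left(z \right)} = 4 - \left(z - 107\right) = 4 - \left(-107 + z\right) = 111 - z$)
$q{\left(-199 \right)} + 29961 = \left(111 - -199\right) + 29961 = \left(111 + 199\right) + 29961 = 310 + 29961 = 30271$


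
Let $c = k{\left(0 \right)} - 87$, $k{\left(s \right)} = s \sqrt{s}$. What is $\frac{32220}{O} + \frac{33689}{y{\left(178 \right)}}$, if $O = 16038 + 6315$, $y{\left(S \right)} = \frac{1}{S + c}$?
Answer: $\frac{22842533989}{7451} \approx 3.0657 \cdot 10^{6}$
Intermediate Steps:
$k{\left(s \right)} = s^{\frac{3}{2}}$
$c = -87$ ($c = 0^{\frac{3}{2}} - 87 = 0 - 87 = -87$)
$y{\left(S \right)} = \frac{1}{-87 + S}$ ($y{\left(S \right)} = \frac{1}{S - 87} = \frac{1}{-87 + S}$)
$O = 22353$
$\frac{32220}{O} + \frac{33689}{y{\left(178 \right)}} = \frac{32220}{22353} + \frac{33689}{\frac{1}{-87 + 178}} = 32220 \cdot \frac{1}{22353} + \frac{33689}{\frac{1}{91}} = \frac{10740}{7451} + 33689 \frac{1}{\frac{1}{91}} = \frac{10740}{7451} + 33689 \cdot 91 = \frac{10740}{7451} + 3065699 = \frac{22842533989}{7451}$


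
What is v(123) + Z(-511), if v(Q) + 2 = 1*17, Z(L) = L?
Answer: -496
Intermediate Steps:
v(Q) = 15 (v(Q) = -2 + 1*17 = -2 + 17 = 15)
v(123) + Z(-511) = 15 - 511 = -496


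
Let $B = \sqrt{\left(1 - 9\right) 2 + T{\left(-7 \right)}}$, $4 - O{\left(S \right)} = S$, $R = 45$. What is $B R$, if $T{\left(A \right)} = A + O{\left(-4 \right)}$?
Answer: $45 i \sqrt{15} \approx 174.28 i$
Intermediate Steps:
$O{\left(S \right)} = 4 - S$
$T{\left(A \right)} = 8 + A$ ($T{\left(A \right)} = A + \left(4 - -4\right) = A + \left(4 + 4\right) = A + 8 = 8 + A$)
$B = i \sqrt{15}$ ($B = \sqrt{\left(1 - 9\right) 2 + \left(8 - 7\right)} = \sqrt{\left(1 - 9\right) 2 + 1} = \sqrt{\left(-8\right) 2 + 1} = \sqrt{-16 + 1} = \sqrt{-15} = i \sqrt{15} \approx 3.873 i$)
$B R = i \sqrt{15} \cdot 45 = 45 i \sqrt{15}$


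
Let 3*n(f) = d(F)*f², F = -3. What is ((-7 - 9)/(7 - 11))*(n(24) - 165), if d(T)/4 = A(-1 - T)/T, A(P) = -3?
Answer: 2412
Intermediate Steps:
d(T) = -12/T (d(T) = 4*(-3/T) = -12/T)
n(f) = 4*f²/3 (n(f) = ((-12/(-3))*f²)/3 = ((-12*(-⅓))*f²)/3 = (4*f²)/3 = 4*f²/3)
((-7 - 9)/(7 - 11))*(n(24) - 165) = ((-7 - 9)/(7 - 11))*((4/3)*24² - 165) = (-16/(-4))*((4/3)*576 - 165) = (-16*(-¼))*(768 - 165) = 4*603 = 2412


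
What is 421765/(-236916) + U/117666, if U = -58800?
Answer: -1177001135/516239964 ≈ -2.2799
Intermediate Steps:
421765/(-236916) + U/117666 = 421765/(-236916) - 58800/117666 = 421765*(-1/236916) - 58800*1/117666 = -421765/236916 - 9800/19611 = -1177001135/516239964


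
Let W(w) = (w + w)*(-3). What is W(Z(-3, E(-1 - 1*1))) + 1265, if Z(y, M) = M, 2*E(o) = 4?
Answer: 1253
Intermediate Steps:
E(o) = 2 (E(o) = (1/2)*4 = 2)
W(w) = -6*w (W(w) = (2*w)*(-3) = -6*w)
W(Z(-3, E(-1 - 1*1))) + 1265 = -6*2 + 1265 = -12 + 1265 = 1253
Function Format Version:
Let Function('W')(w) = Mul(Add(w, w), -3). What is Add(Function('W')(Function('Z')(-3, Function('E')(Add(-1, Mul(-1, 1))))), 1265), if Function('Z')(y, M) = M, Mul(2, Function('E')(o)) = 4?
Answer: 1253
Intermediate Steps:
Function('E')(o) = 2 (Function('E')(o) = Mul(Rational(1, 2), 4) = 2)
Function('W')(w) = Mul(-6, w) (Function('W')(w) = Mul(Mul(2, w), -3) = Mul(-6, w))
Add(Function('W')(Function('Z')(-3, Function('E')(Add(-1, Mul(-1, 1))))), 1265) = Add(Mul(-6, 2), 1265) = Add(-12, 1265) = 1253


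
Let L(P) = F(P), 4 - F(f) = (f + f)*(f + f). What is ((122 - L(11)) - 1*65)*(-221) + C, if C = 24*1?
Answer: -118653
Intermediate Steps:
F(f) = 4 - 4*f² (F(f) = 4 - (f + f)*(f + f) = 4 - 2*f*2*f = 4 - 4*f²)
L(P) = 4 - 4*P²
C = 24
((122 - L(11)) - 1*65)*(-221) + C = ((122 - (4 - 4*11²)) - 1*65)*(-221) + 24 = ((122 - (4 - 4*121)) - 65)*(-221) + 24 = ((122 - (4 - 484)) - 65)*(-221) + 24 = ((122 - 1*(-480)) - 65)*(-221) + 24 = ((122 + 480) - 65)*(-221) + 24 = (602 - 65)*(-221) + 24 = 537*(-221) + 24 = -118677 + 24 = -118653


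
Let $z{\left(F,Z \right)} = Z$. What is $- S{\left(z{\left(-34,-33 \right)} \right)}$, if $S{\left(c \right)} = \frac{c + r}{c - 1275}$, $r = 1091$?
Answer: $\frac{529}{654} \approx 0.80887$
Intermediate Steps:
$S{\left(c \right)} = \frac{1091 + c}{-1275 + c}$ ($S{\left(c \right)} = \frac{c + 1091}{c - 1275} = \frac{1091 + c}{c - 1275} = \frac{1091 + c}{-1275 + c}$)
$- S{\left(z{\left(-34,-33 \right)} \right)} = - \frac{1091 - 33}{-1275 - 33} = - \frac{1058}{-1308} = - \frac{\left(-1\right) 1058}{1308} = \left(-1\right) \left(- \frac{529}{654}\right) = \frac{529}{654}$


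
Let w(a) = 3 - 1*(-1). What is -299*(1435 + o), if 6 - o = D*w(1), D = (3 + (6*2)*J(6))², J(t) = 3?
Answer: 1388257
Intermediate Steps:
w(a) = 4 (w(a) = 3 + 1 = 4)
D = 1521 (D = (3 + (6*2)*3)² = (3 + 12*3)² = (3 + 36)² = 39² = 1521)
o = -6078 (o = 6 - 1521*4 = 6 - 1*6084 = 6 - 6084 = -6078)
-299*(1435 + o) = -299*(1435 - 6078) = -299*(-4643) = 1388257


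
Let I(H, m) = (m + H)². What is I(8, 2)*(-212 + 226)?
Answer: 1400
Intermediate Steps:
I(H, m) = (H + m)²
I(8, 2)*(-212 + 226) = (8 + 2)²*(-212 + 226) = 10²*14 = 100*14 = 1400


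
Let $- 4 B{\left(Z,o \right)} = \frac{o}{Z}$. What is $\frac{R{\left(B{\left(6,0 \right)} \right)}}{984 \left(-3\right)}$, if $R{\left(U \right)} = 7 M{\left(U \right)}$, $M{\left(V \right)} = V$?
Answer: $0$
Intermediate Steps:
$B{\left(Z,o \right)} = - \frac{o}{4 Z}$ ($B{\left(Z,o \right)} = - \frac{o \frac{1}{Z}}{4} = - \frac{o}{4 Z}$)
$R{\left(U \right)} = 7 U$
$\frac{R{\left(B{\left(6,0 \right)} \right)}}{984 \left(-3\right)} = \frac{7 \left(\left(- \frac{1}{4}\right) 0 \cdot \frac{1}{6}\right)}{984 \left(-3\right)} = \frac{7 \left(\left(- \frac{1}{4}\right) 0 \cdot \frac{1}{6}\right)}{-2952} = 7 \cdot 0 \left(- \frac{1}{2952}\right) = 0 \left(- \frac{1}{2952}\right) = 0$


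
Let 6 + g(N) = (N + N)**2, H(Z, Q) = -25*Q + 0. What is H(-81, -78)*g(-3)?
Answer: 58500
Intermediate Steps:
H(Z, Q) = -25*Q
g(N) = -6 + 4*N**2 (g(N) = -6 + (N + N)**2 = -6 + (2*N)**2 = -6 + 4*N**2)
H(-81, -78)*g(-3) = (-25*(-78))*(-6 + 4*(-3)**2) = 1950*(-6 + 4*9) = 1950*(-6 + 36) = 1950*30 = 58500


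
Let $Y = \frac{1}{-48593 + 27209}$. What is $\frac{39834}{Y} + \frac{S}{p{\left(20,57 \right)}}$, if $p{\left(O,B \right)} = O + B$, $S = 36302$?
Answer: $- \frac{9369907630}{11} \approx -8.5181 \cdot 10^{8}$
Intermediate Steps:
$p{\left(O,B \right)} = B + O$
$Y = - \frac{1}{21384}$ ($Y = \frac{1}{-21384} = - \frac{1}{21384} \approx -4.6764 \cdot 10^{-5}$)
$\frac{39834}{Y} + \frac{S}{p{\left(20,57 \right)}} = \frac{39834}{- \frac{1}{21384}} + \frac{36302}{57 + 20} = 39834 \left(-21384\right) + \frac{36302}{77} = -851810256 + 36302 \cdot \frac{1}{77} = -851810256 + \frac{5186}{11} = - \frac{9369907630}{11}$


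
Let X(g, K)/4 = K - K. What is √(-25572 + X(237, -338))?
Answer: 2*I*√6393 ≈ 159.91*I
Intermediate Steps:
X(g, K) = 0 (X(g, K) = 4*(K - K) = 4*0 = 0)
√(-25572 + X(237, -338)) = √(-25572 + 0) = √(-25572) = 2*I*√6393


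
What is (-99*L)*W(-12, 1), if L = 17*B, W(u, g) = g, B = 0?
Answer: 0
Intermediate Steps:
L = 0 (L = 17*0 = 0)
(-99*L)*W(-12, 1) = -99*0*1 = 0*1 = 0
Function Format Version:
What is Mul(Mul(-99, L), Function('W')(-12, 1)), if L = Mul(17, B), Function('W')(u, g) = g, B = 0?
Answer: 0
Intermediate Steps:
L = 0 (L = Mul(17, 0) = 0)
Mul(Mul(-99, L), Function('W')(-12, 1)) = Mul(Mul(-99, 0), 1) = Mul(0, 1) = 0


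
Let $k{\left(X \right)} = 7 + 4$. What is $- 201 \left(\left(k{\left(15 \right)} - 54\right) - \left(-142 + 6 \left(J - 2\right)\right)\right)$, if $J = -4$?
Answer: $-27135$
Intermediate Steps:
$k{\left(X \right)} = 11$
$- 201 \left(\left(k{\left(15 \right)} - 54\right) - \left(-142 + 6 \left(J - 2\right)\right)\right) = - 201 \left(\left(11 - 54\right) + \left(142 - 6 \left(-4 - 2\right)\right)\right) = - 201 \left(\left(11 - 54\right) + \left(142 - -36\right)\right) = - 201 \left(-43 + \left(142 + 36\right)\right) = - 201 \left(-43 + 178\right) = \left(-201\right) 135 = -27135$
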